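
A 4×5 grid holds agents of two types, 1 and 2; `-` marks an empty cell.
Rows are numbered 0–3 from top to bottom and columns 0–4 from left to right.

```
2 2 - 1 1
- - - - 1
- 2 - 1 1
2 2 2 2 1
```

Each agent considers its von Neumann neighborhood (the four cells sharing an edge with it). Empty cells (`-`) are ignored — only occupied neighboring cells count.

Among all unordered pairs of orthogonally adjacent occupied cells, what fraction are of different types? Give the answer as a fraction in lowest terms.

1/6

Scan each occupied cell's neighbors to the right and below so each pair is counted once.
From row 0: 0 unlike of 3 pairs (running 0/3).
From row 1: 0 unlike of 1 pairs (running 0/4).
From row 2: 1 unlike of 4 pairs (running 1/8).
From row 3: 1 unlike of 4 pairs (running 2/12).
Total adjacent occupied pairs: 12; unlike-type pairs: 2.
2/12 reduces to 1/6.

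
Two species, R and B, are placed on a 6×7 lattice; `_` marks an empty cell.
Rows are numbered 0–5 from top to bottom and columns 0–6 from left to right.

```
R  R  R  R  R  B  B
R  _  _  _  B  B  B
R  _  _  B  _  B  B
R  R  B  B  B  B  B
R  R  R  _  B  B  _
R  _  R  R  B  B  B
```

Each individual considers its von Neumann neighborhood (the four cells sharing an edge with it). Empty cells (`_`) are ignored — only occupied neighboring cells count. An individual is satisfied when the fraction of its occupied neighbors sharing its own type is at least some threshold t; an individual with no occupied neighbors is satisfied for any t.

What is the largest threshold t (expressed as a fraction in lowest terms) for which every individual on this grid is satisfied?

Row 0: (0,0)R 2/2 · (0,1)R 2/2 · (0,2)R 2/2 · (0,3)R 2/2 · (0,4)R 1/3 · (0,5)B 2/3 · (0,6)B 2/2
Row 1: (1,0)R 2/2 · (1,4)B 1/2 · (1,5)B 4/4 · (1,6)B 3/3
Row 2: (2,0)R 2/2 · (2,3)B 1/1 · (2,5)B 3/3 · (2,6)B 3/3
Row 3: (3,0)R 3/3 · (3,1)R 2/3 · (3,2)B 1/3 · (3,3)B 3/3 · (3,4)B 3/3 · (3,5)B 4/4 · (3,6)B 2/2
Row 4: (4,0)R 3/3 · (4,1)R 3/3 · (4,2)R 2/3 · (4,4)B 3/3 · (4,5)B 3/3
Row 5: (5,0)R 1/1 · (5,2)R 2/2 · (5,3)R 1/2 · (5,4)B 2/3 · (5,5)B 3/3 · (5,6)B 1/1
The smallest same-type fraction is 1/3 at (0,4), which reduces to 1/3. Any threshold above that leaves this individual unsatisfied.

1/3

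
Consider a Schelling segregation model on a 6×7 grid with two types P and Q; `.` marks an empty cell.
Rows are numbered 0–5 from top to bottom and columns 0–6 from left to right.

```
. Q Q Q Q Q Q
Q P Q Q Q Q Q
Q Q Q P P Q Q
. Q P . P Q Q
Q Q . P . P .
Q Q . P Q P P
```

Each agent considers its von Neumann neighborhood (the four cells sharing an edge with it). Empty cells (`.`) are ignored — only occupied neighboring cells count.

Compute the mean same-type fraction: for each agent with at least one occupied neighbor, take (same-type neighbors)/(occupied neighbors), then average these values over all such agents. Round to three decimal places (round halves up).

0.726

(0,1)Q 1/2
(0,2)Q 3/3
(0,3)Q 3/3
(0,4)Q 3/3
(0,5)Q 3/3
(0,6)Q 2/2
(1,0)Q 1/2
(1,1)P 0/4
(1,2)Q 3/4
(1,3)Q 3/4
(1,4)Q 3/4
(1,5)Q 4/4
(1,6)Q 3/3
(2,0)Q 2/2
(2,1)Q 3/4
(2,2)Q 2/4
(2,3)P 1/3
(2,4)P 2/4
(2,5)Q 3/4
(2,6)Q 3/3
(3,1)Q 2/3
(3,2)P 0/2
(3,4)P 1/2
(3,5)Q 2/4
(3,6)Q 2/2
(4,0)Q 2/2
(4,1)Q 3/3
(4,3)P 1/1
(4,5)P 1/2
(5,0)Q 2/2
(5,1)Q 2/2
(5,3)P 1/2
(5,4)Q 0/2
(5,5)P 2/3
(5,6)P 1/1
Sum over 35 agents: 1/2 + 3/3 + 3/3 + 3/3 + 3/3 + 2/2 + 1/2 + 0/4 + 3/4 + 3/4 + 3/4 + 4/4 + 3/3 + 2/2 + 3/4 + 2/4 + 1/3 + 2/4 + 3/4 + 3/3 + 2/3 + 0/2 + 1/2 + 2/4 + 2/2 + 2/2 + 3/3 + 1/1 + 1/2 + 2/2 + 2/2 + 1/2 + 0/2 + 2/3 + 1/1 = 305/12; mean = 305/12 ÷ 35 = 61/84 = 0.726190… → 0.726.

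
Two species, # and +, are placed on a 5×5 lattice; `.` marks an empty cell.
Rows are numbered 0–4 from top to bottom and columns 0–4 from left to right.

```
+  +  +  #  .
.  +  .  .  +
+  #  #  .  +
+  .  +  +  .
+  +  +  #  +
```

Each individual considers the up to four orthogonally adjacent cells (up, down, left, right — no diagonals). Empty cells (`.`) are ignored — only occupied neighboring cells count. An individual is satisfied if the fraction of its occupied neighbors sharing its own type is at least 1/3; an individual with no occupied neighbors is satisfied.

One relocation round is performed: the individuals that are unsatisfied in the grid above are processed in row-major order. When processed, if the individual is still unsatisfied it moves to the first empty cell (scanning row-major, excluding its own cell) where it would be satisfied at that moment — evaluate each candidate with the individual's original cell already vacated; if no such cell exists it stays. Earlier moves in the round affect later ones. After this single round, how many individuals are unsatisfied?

Initially unsatisfied (in order): (0,3), (4,3), (4,4).
  (0,3) → (1,2).
  (4,3) → (1,3).
  (4,4): now satisfied by earlier moves; stays.
Resulting grid:
+ + + . .
. + # # +
+ # # . +
+ . + + .
+ + + . +
All satisfied now.

0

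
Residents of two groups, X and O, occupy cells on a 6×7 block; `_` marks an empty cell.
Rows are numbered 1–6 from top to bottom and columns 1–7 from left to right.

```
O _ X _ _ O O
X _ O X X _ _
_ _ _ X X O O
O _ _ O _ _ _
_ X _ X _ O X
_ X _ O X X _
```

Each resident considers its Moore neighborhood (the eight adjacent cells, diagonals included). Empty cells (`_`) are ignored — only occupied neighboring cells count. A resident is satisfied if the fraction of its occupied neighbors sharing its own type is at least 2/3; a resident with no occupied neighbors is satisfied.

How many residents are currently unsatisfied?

(1,1)O 0/1 not
(1,3)X 1/2 not
(1,6)O 1/2 not
(1,7)O 1/1 satisfied
(2,1)X 0/1 not
(2,3)O 0/3 not
(2,4)X 4/5 satisfied
(2,5)X 3/5 not
(3,4)X 3/5 not
(3,5)X 3/5 not
(3,6)O 1/3 not
(3,7)O 1/1 satisfied
(4,1)O 0/1 not
(4,4)O 0/3 not
(5,2)X 1/2 not
(5,4)X 1/3 not
(5,6)O 0/3 not
(5,7)X 1/2 not
(6,2)X 1/1 satisfied
(6,4)O 0/2 not
(6,5)X 2/4 not
(6,6)X 2/3 satisfied
Unsatisfied: (1,1), (1,3), (1,6), (2,1), (2,3), (2,5), (3,4), (3,5), (3,6), (4,1), (4,4), (5,2), (5,4), (5,6), (5,7), (6,4), (6,5) — 17 in total.

17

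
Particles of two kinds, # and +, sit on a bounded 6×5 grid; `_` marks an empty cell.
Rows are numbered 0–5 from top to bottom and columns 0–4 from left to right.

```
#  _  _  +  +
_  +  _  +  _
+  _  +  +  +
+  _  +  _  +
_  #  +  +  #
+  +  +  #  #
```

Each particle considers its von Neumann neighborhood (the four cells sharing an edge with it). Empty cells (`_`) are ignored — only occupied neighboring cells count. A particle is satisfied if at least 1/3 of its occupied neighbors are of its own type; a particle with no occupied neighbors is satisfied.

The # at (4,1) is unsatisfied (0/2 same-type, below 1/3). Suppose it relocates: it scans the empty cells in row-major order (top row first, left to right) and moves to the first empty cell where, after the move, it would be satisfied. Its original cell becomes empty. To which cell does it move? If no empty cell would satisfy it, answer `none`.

(0,1)

Vacating (4,1). Empty cells in order:
  (0,1): 1/2 same-type → satisfied — stop here.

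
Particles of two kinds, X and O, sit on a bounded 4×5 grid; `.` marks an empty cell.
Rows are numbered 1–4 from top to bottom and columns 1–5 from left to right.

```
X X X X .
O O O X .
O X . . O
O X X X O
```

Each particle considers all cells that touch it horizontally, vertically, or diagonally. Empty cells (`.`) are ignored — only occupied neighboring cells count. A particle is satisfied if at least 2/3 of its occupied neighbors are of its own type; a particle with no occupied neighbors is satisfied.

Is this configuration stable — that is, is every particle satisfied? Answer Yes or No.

(1,1)X 1/3 ✗
(1,2)X 2/5 ✗
(1,3)X 3/5 ✗
(1,4)X 2/3 ✓
(2,1)O 2/5 ✗
(2,2)O 3/7 ✗
(2,3)O 1/6 ✗
(2,4)X 2/4 ✗
(3,1)O 3/5 ✗
(3,2)X 2/7 ✗
(3,5)O 1/3 ✗
(4,1)O 1/3 ✗
(4,2)X 2/4 ✗
(4,3)X 3/3 ✓
(4,4)X 1/3 ✗
(4,5)O 1/2 ✗
For instance (1,1) has only 1/3 same-type neighbors, below 2/3.

No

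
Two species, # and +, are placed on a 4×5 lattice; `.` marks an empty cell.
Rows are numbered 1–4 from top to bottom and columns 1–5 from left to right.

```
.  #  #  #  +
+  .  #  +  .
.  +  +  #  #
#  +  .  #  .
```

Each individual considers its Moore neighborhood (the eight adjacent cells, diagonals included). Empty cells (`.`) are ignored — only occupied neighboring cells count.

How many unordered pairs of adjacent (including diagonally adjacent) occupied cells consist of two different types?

13

Scan each occupied cell's neighbors to the right and below (and the two forward diagonals) so each pair is counted once.
Row 1: #(1,2)–#(1,3)= #(1,2)–#(2,3)= #(1,2)–+(2,1)≠ #(1,3)–#(1,4)= #(1,3)–#(2,3)= #(1,3)–+(2,4)≠ #(1,4)–+(1,5)≠ #(1,4)–+(2,4)≠ #(1,4)–#(2,3)= +(1,5)–+(2,4)=  → 4/10 unlike.
Row 2: +(2,1)–+(3,2)= #(2,3)–+(2,4)≠ #(2,3)–+(3,3)≠ #(2,3)–#(3,4)= #(2,3)–+(3,2)≠ +(2,4)–#(3,4)≠ +(2,4)–#(3,5)≠ +(2,4)–+(3,3)=  → 5/8 unlike.
Row 3: +(3,2)–+(3,3)= +(3,2)–+(4,2)= +(3,2)–#(4,1)≠ +(3,3)–#(3,4)≠ +(3,3)–#(4,4)≠ +(3,3)–+(4,2)= #(3,4)–#(3,5)= #(3,4)–#(4,4)= #(3,5)–#(4,4)=  → 3/9 unlike.
Row 4: #(4,1)–+(4,2)≠  → 1/1 unlike.
Total adjacent occupied pairs: 28; unlike-type pairs: 13.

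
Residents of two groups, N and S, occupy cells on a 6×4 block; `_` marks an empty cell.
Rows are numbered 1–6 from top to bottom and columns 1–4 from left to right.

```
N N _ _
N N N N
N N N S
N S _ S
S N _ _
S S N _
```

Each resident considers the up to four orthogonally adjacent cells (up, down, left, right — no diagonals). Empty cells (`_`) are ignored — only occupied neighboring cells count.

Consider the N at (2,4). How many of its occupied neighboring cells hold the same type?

Occupied neighbors of (2,4): (3,4)=S, (2,3)=N.
Same type (N): 1 of 2.

1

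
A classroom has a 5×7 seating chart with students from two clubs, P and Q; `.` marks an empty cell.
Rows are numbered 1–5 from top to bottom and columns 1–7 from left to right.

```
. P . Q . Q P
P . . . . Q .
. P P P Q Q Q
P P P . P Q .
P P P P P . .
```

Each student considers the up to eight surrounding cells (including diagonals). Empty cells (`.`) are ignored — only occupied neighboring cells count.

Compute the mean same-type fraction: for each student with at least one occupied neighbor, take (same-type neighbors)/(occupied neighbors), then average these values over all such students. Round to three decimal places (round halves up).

(1,2)P 1/1
(1,4)Q — no occupied neighbors
(1,6)Q 1/2
(1,7)P 0/2
(2,1)P 2/2
(2,6)Q 4/5
(3,2)P 5/5
(3,3)P 4/4
(3,4)P 3/4
(3,5)Q 3/5
(3,6)Q 4/5
(3,7)Q 3/3
(4,1)P 4/4
(4,2)P 7/7
(4,3)P 7/7
(4,5)P 3/6
(4,6)Q 3/5
(5,1)P 3/3
(5,2)P 5/5
(5,3)P 4/4
(5,4)P 4/4
(5,5)P 2/3
Sum over 21 students: 1/1 + 1/2 + 0/2 + 2/2 + 4/5 + 5/5 + 4/4 + 3/4 + 3/5 + 4/5 + 3/3 + 4/4 + 7/7 + 7/7 + 3/6 + 3/5 + 3/3 + 5/5 + 4/4 + 4/4 + 2/3 = 1033/60; mean = 1033/60 ÷ 21 = 1033/1260 = 0.819841… → 0.820.

0.820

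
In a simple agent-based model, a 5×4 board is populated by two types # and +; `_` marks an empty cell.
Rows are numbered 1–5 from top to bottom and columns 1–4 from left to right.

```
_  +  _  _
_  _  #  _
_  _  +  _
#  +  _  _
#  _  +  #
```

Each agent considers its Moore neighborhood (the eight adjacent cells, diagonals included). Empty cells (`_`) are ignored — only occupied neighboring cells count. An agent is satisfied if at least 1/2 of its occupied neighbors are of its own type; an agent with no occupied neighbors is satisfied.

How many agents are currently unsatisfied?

3

(1,2)+ 0/1 ✗
(2,3)# 0/2 ✗
(3,3)+ 1/2 ✓
(4,1)# 1/2 ✓
(4,2)+ 2/4 ✓
(5,1)# 1/2 ✓
(5,3)+ 1/2 ✓
(5,4)# 0/1 ✗
Unsatisfied: (1,2), (2,3), (5,4) — 3 in total.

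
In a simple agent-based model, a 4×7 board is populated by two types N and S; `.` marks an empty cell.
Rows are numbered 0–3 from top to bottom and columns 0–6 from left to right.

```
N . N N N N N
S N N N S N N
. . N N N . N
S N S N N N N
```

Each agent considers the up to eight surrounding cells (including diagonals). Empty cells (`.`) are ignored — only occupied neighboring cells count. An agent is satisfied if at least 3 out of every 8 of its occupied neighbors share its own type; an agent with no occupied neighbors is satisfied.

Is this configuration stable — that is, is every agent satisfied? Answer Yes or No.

No

Row 0: (0,0)N 1/2 ok · (0,2)N 4/4 ok · (0,3)N 4/5 ok · (0,4)N 4/5 ok · (0,5)N 4/5 ok · (0,6)N 3/3 ok
Row 1: (1,0)S 0/2 unhappy · (1,1)N 4/5 ok · (1,2)N 6/6 ok · (1,3)N 7/8 ok · (1,4)S 0/7 unhappy · (1,5)N 6/7 ok · (1,6)N 4/4 ok
Row 2: (2,2)N 6/7 ok · (2,3)N 6/8 ok · (2,4)N 6/7 ok · (2,6)N 4/4 ok
Row 3: (3,0)S 0/1 unhappy · (3,1)N 1/3 unhappy · (3,2)S 0/4 unhappy · (3,3)N 4/5 ok · (3,4)N 4/4 ok · (3,5)N 4/4 ok · (3,6)N 2/2 ok
For instance (1,0) has only 0/2 same-type neighbors, below 3/8.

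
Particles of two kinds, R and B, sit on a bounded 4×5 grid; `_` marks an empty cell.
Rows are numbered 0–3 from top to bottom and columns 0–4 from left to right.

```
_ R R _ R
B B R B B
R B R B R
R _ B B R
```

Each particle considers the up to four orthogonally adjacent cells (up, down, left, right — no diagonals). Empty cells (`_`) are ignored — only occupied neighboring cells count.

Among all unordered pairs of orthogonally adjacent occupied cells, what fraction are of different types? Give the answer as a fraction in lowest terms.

Scan each occupied cell's neighbors to the right and below so each pair is counted once.
From row 0: 2 unlike of 4 pairs (running 2/4).
From row 1: 4 unlike of 9 pairs (running 6/13).
From row 2: 5 unlike of 8 pairs (running 11/21).
From row 3: 1 unlike of 2 pairs (running 12/23).
Total adjacent occupied pairs: 23; unlike-type pairs: 12.
12/23 is already in lowest terms.

12/23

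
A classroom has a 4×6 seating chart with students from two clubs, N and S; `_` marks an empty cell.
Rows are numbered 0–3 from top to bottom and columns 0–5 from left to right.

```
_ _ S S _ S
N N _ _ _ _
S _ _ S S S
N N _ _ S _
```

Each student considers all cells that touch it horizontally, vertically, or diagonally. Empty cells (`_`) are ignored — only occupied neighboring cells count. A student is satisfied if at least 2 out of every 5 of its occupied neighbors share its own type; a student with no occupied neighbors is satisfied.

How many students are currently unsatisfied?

2

Row 0: (0,2)S 1/2 satisfied · (0,3)S 1/1 satisfied · (0,5)S 0/0 satisfied
Row 1: (1,0)N 1/2 satisfied · (1,1)N 1/3 not
Row 2: (2,0)S 0/4 not · (2,3)S 2/2 satisfied · (2,4)S 3/3 satisfied · (2,5)S 2/2 satisfied
Row 3: (3,0)N 1/2 satisfied · (3,1)N 1/2 satisfied · (3,4)S 3/3 satisfied
Unsatisfied: (1,1), (2,0) — 2 in total.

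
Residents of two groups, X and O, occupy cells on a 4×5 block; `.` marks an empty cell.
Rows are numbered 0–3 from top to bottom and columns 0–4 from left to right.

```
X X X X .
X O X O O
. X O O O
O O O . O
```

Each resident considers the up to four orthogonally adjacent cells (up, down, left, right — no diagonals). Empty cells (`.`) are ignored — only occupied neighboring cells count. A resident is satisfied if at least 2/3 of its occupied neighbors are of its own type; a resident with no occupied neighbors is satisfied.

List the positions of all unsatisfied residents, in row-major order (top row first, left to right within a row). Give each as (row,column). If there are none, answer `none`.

(0,0)X 2/2 ✓
(0,1)X 2/3 ✓
(0,2)X 3/3 ✓
(0,3)X 1/2 ✗
(1,0)X 1/2 ✗
(1,1)O 0/4 ✗
(1,2)X 1/4 ✗
(1,3)O 2/4 ✗
(1,4)O 2/2 ✓
(2,1)X 0/3 ✗
(2,2)O 2/4 ✗
(2,3)O 3/3 ✓
(2,4)O 3/3 ✓
(3,0)O 1/1 ✓
(3,1)O 2/3 ✓
(3,2)O 2/2 ✓
(3,4)O 1/1 ✓

(0,3), (1,0), (1,1), (1,2), (1,3), (2,1), (2,2)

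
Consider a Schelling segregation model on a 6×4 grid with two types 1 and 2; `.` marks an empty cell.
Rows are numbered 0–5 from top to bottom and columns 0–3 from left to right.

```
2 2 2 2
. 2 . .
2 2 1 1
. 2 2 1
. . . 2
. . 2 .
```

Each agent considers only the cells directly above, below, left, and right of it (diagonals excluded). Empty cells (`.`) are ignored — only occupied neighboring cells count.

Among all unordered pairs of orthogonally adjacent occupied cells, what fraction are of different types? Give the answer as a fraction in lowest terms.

Scan each occupied cell's neighbors to the right and below so each pair is counted once.
Row 0: 2(0,0)–2(0,1)= 2(0,1)–2(0,2)= 2(0,1)–2(1,1)= 2(0,2)–2(0,3)=  → 0/4 unlike.
Row 1: 2(1,1)–2(2,1)=  → 0/1 unlike.
Row 2: 2(2,0)–2(2,1)= 2(2,1)–1(2,2)≠ 2(2,1)–2(3,1)= 1(2,2)–1(2,3)= 1(2,2)–2(3,2)≠ 1(2,3)–1(3,3)=  → 2/6 unlike.
Row 3: 2(3,1)–2(3,2)= 2(3,2)–1(3,3)≠ 1(3,3)–2(4,3)≠  → 2/3 unlike.
Total adjacent occupied pairs: 14; unlike-type pairs: 4.
4/14 reduces to 2/7.

2/7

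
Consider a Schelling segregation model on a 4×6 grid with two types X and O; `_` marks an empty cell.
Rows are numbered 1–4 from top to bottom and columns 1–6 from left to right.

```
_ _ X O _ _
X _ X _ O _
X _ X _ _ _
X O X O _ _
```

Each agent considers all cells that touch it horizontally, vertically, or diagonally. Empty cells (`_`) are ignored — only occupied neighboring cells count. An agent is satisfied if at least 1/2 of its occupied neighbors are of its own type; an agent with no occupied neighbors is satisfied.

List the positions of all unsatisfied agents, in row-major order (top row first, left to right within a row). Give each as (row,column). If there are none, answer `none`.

Row 1: (1,3)X 1/2 ✓ · (1,4)O 1/3 ✗
Row 2: (2,1)X 1/1 ✓ · (2,3)X 2/3 ✓ · (2,5)O 1/1 ✓
Row 3: (3,1)X 2/3 ✓ · (3,3)X 2/4 ✓
Row 4: (4,1)X 1/2 ✓ · (4,2)O 0/4 ✗ · (4,3)X 1/3 ✗ · (4,4)O 0/2 ✗

(1,4), (4,2), (4,3), (4,4)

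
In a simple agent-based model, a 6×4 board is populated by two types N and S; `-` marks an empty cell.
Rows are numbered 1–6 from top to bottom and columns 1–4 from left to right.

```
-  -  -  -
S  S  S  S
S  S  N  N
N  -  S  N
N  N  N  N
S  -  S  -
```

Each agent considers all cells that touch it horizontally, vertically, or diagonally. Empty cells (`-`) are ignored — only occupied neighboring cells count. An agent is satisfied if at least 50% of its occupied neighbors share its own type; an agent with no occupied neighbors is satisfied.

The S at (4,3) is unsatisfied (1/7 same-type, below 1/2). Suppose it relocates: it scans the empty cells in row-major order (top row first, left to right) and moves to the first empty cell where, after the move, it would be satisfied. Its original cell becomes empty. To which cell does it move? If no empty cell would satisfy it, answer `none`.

Vacating (4,3). Empty cells in order:
  (1,1): 2/2 same-type → satisfied — stop here.

(1,1)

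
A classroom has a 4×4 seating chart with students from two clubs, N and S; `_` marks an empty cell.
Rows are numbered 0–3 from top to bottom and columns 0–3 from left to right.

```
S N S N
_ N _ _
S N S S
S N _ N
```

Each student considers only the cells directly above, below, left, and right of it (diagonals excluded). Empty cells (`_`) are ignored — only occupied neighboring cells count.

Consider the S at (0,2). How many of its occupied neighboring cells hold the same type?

0

Occupied neighbors of (0,2): (0,1)=N, (0,3)=N.
Same type (S): 0 of 2.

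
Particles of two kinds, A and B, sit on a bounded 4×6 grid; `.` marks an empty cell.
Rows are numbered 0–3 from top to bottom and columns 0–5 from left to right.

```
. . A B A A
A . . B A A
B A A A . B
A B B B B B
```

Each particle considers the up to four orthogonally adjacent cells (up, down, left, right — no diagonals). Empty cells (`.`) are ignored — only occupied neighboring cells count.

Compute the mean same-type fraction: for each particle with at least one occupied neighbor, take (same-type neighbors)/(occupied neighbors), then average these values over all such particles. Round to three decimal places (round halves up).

0.482

(0,2)A 0/1
(0,3)B 1/3
(0,4)A 2/3
(0,5)A 2/2
(1,0)A 0/1
(1,3)B 1/3
(1,4)A 2/3
(1,5)A 2/3
(2,0)B 0/3
(2,1)A 1/3
(2,2)A 2/3
(2,3)A 1/3
(2,5)B 1/2
(3,0)A 0/2
(3,1)B 1/3
(3,2)B 2/3
(3,3)B 2/3
(3,4)B 2/2
(3,5)B 2/2
Sum over 19 particles: 0/1 + 1/3 + 2/3 + 2/2 + 0/1 + 1/3 + 2/3 + 2/3 + 0/3 + 1/3 + 2/3 + 1/3 + 1/2 + 0/2 + 1/3 + 2/3 + 2/3 + 2/2 + 2/2 = 55/6; mean = 55/6 ÷ 19 = 55/114 = 0.482456… → 0.482.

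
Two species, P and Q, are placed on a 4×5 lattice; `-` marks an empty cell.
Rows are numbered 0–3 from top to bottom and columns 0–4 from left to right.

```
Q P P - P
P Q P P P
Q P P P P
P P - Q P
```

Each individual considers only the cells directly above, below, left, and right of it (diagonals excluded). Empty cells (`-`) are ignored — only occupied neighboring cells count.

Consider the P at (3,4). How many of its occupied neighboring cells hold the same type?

1

Occupied neighbors of (3,4): (2,4)=P, (3,3)=Q.
Same type (P): 1 of 2.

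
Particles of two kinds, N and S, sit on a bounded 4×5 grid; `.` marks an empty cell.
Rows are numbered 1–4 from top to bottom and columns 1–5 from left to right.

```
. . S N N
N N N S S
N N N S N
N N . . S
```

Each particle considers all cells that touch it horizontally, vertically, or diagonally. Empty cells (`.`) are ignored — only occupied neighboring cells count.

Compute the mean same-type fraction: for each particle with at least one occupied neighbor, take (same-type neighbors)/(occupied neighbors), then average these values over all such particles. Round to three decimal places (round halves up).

0.614

(1,3)S 1/4
(1,4)N 2/5
(1,5)N 1/3
(2,1)N 3/3
(2,2)N 5/6
(2,3)N 4/7
(2,4)S 3/8
(2,5)S 2/5
(3,1)N 5/5
(3,2)N 7/7
(3,3)N 4/6
(3,4)S 3/6
(3,5)N 0/4
(4,1)N 3/3
(4,2)N 4/4
(4,5)S 1/2
Sum over 16 particles: 1/4 + 2/5 + 1/3 + 3/3 + 5/6 + 4/7 + 3/8 + 2/5 + 5/5 + 7/7 + 4/6 + 3/6 + 0/4 + 3/3 + 4/4 + 1/2 = 8257/840; mean = 8257/840 ÷ 16 = 8257/13440 = 0.614360… → 0.614.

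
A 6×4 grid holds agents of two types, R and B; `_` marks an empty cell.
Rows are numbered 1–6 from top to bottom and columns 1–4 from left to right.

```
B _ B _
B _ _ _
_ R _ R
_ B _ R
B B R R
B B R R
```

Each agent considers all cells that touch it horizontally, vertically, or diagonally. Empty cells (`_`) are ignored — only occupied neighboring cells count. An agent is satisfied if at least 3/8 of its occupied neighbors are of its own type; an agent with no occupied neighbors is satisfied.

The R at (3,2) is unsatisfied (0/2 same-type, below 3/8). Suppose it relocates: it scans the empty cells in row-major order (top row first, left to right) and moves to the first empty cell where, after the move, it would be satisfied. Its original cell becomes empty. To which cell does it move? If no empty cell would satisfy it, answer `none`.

(2,3)

Vacating (3,2). Empty cells in order:
  (1,2): 0/3 same-type → still unsatisfied.
  (1,4): 0/1 same-type → still unsatisfied.
  (2,2): 0/3 same-type → still unsatisfied.
  (2,3): 1/2 same-type → satisfied — stop here.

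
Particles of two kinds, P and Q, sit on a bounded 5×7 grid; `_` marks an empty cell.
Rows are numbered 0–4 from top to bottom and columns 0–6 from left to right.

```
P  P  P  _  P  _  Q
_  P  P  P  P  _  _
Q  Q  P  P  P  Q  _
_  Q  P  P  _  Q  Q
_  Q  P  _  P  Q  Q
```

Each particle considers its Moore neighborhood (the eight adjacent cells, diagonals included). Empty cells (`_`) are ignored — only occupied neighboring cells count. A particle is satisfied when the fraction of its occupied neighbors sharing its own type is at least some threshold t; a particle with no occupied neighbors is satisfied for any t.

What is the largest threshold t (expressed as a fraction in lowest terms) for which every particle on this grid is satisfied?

1/3

Row 0: (0,0)P 2/2 · (0,1)P 4/4 · (0,2)P 4/4 · (0,4)P 2/2 · (0,6)Q — no occupied neighbors
Row 1: (1,1)P 5/7 · (1,2)P 6/7 · (1,3)P 7/7 · (1,4)P 4/5
Row 2: (2,0)Q 2/3 · (2,1)Q 2/6 · (2,2)P 6/8 · (2,3)P 7/7 · (2,4)P 4/6 · (2,5)Q 2/4
Row 3: (3,1)Q 3/6 · (3,2)P 4/7 · (3,3)P 6/6 · (3,5)Q 4/6 · (3,6)Q 4/4
Row 4: (4,1)Q 1/3 · (4,2)P 2/4 · (4,4)P 1/3 · (4,5)Q 3/4 · (4,6)Q 3/3
The smallest same-type fraction is 2/6 at (2,1), which reduces to 1/3. Any threshold above that leaves this particle unsatisfied.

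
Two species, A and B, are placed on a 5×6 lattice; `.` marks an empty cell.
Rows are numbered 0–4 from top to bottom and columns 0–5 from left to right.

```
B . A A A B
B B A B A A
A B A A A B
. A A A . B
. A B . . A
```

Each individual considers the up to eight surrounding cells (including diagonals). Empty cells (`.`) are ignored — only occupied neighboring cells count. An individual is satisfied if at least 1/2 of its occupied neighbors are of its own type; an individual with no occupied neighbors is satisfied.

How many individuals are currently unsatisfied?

Row 0: (0,0)B 2/2 ✓ · (0,2)A 2/4 ✓ · (0,3)A 4/5 ✓ · (0,4)A 3/5 ✓ · (0,5)B 0/3 ✗
Row 1: (1,0)B 3/4 ✓ · (1,1)B 3/7 ✗ · (1,2)A 4/7 ✓ · (1,3)B 0/8 ✗ · (1,4)A 5/8 ✓ · (1,5)A 3/5 ✓
Row 2: (2,0)A 1/4 ✗ · (2,1)B 2/7 ✗ · (2,2)A 5/8 ✓ · (2,3)A 6/7 ✓ · (2,4)A 4/7 ✓ · (2,5)B 1/4 ✗
Row 3: (3,1)A 4/6 ✓ · (3,2)A 5/7 ✓ · (3,3)A 4/5 ✓ · (3,5)B 1/3 ✗
Row 4: (4,1)A 2/3 ✓ · (4,2)B 0/4 ✗ · (4,5)A 0/1 ✗
Unsatisfied: (0,5), (1,1), (1,3), (2,0), (2,1), (2,5), (3,5), (4,2), (4,5) — 9 in total.

9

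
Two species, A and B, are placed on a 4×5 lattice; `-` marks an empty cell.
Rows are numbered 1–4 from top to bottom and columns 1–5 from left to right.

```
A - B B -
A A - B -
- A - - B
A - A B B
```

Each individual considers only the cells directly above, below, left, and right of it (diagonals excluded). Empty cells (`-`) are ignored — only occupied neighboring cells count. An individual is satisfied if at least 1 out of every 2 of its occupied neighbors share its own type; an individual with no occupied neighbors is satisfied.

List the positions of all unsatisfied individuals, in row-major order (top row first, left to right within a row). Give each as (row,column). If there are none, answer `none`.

(1,1)A 1/1 ✓
(1,3)B 1/1 ✓
(1,4)B 2/2 ✓
(2,1)A 2/2 ✓
(2,2)A 2/2 ✓
(2,4)B 1/1 ✓
(3,2)A 1/1 ✓
(3,5)B 1/1 ✓
(4,1)A 0/0 ✓
(4,3)A 0/1 ✗
(4,4)B 1/2 ✓
(4,5)B 2/2 ✓

(4,3)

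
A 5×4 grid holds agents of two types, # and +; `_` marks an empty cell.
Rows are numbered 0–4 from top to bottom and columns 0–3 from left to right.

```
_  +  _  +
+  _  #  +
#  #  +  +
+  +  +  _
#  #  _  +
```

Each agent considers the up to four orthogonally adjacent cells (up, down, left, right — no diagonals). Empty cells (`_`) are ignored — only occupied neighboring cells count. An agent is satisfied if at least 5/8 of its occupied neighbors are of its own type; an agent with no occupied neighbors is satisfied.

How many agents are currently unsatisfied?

9

(0,1)+ 0/0 ✓
(0,3)+ 1/1 ✓
(1,0)+ 0/1 ✗
(1,2)# 0/2 ✗
(1,3)+ 2/3 ✓
(2,0)# 1/3 ✗
(2,1)# 1/3 ✗
(2,2)+ 2/4 ✗
(2,3)+ 2/2 ✓
(3,0)+ 1/3 ✗
(3,1)+ 2/4 ✗
(3,2)+ 2/2 ✓
(4,0)# 1/2 ✗
(4,1)# 1/2 ✗
(4,3)+ 0/0 ✓
Unsatisfied: (1,0), (1,2), (2,0), (2,1), (2,2), (3,0), (3,1), (4,0), (4,1) — 9 in total.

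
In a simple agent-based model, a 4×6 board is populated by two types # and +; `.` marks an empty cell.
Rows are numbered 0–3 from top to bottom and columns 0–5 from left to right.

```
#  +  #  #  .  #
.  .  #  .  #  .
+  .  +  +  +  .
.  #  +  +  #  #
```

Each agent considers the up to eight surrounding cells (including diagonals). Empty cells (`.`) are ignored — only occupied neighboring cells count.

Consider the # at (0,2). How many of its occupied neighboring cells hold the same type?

2

Occupied neighbors of (0,2): (0,1)=+, (0,3)=#, (1,2)=#.
Same type (#): 2 of 3.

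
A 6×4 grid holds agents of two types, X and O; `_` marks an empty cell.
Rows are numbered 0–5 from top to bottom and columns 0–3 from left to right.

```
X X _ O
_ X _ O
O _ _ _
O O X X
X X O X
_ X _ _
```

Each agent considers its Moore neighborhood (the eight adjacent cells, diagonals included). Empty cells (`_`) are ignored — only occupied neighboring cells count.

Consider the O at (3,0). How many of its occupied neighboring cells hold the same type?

2

Occupied neighbors of (3,0): (2,0)=O, (3,1)=O, (4,0)=X, (4,1)=X.
Same type (O): 2 of 4.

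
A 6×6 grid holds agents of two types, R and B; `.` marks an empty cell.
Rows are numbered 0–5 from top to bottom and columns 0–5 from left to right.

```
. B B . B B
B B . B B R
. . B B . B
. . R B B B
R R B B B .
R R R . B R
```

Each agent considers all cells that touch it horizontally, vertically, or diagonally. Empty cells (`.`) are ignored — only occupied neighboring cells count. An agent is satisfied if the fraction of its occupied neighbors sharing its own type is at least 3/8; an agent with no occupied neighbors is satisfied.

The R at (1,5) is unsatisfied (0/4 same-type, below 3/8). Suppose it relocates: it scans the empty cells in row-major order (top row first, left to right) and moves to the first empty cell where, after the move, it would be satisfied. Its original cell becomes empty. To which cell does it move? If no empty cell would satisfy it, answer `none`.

Vacating (1,5). Empty cells in order:
  (0,0): 0/3 same-type → still unsatisfied.
  (0,3): 0/4 same-type → still unsatisfied.
  (1,2): 0/6 same-type → still unsatisfied.
  (2,0): 0/2 same-type → still unsatisfied.
  (2,1): 1/4 same-type → still unsatisfied.
  (2,4): 0/7 same-type → still unsatisfied.
  (3,0): 2/2 same-type → satisfied — stop here.

(3,0)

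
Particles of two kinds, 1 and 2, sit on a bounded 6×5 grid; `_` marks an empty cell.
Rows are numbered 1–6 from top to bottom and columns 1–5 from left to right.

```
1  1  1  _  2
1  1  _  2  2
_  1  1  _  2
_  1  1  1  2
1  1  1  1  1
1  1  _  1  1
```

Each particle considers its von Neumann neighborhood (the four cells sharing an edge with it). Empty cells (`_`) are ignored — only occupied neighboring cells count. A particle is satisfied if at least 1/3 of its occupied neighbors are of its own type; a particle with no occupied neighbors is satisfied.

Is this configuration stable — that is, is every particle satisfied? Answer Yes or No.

Row 1: (1,1)1 2/2 ✓ · (1,2)1 3/3 ✓ · (1,3)1 1/1 ✓ · (1,5)2 1/1 ✓
Row 2: (2,1)1 2/2 ✓ · (2,2)1 3/3 ✓ · (2,4)2 1/1 ✓ · (2,5)2 3/3 ✓
Row 3: (3,2)1 3/3 ✓ · (3,3)1 2/2 ✓ · (3,5)2 2/2 ✓
Row 4: (4,2)1 3/3 ✓ · (4,3)1 4/4 ✓ · (4,4)1 2/3 ✓ · (4,5)2 1/3 ✓
Row 5: (5,1)1 2/2 ✓ · (5,2)1 4/4 ✓ · (5,3)1 3/3 ✓ · (5,4)1 4/4 ✓ · (5,5)1 2/3 ✓
Row 6: (6,1)1 2/2 ✓ · (6,2)1 2/2 ✓ · (6,4)1 2/2 ✓ · (6,5)1 2/2 ✓
All meet the threshold, so the configuration is stable.

Yes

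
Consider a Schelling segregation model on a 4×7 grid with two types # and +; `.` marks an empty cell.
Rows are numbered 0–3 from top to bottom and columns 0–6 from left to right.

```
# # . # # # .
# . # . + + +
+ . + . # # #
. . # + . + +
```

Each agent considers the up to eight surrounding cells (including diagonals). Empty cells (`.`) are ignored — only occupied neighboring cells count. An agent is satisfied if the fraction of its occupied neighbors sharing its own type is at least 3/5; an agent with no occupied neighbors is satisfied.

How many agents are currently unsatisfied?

14

Row 0: (0,0)# 2/2 satisfied · (0,1)# 3/3 satisfied · (0,3)# 2/3 satisfied · (0,4)# 2/4 not · (0,5)# 1/4 not
Row 1: (1,0)# 2/3 satisfied · (1,2)# 2/3 satisfied · (1,4)+ 1/6 not · (1,5)+ 2/7 not · (1,6)+ 1/4 not
Row 2: (2,0)+ 0/1 not · (2,2)+ 1/3 not · (2,4)# 1/5 not · (2,5)# 2/7 not · (2,6)# 1/5 not
Row 3: (3,2)# 0/2 not · (3,3)+ 1/3 not · (3,5)+ 1/4 not · (3,6)+ 1/3 not
Unsatisfied: (0,4), (0,5), (1,4), (1,5), (1,6), (2,0), (2,2), (2,4), (2,5), (2,6), (3,2), (3,3), (3,5), (3,6) — 14 in total.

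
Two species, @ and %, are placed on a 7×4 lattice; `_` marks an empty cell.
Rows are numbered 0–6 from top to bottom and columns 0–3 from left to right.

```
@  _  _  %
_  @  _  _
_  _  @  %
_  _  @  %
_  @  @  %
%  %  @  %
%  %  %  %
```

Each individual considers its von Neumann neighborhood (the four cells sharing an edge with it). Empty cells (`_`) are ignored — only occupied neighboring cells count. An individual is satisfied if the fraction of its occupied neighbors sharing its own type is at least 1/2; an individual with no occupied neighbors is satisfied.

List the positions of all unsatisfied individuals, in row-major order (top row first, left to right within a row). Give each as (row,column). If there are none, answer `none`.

(5,2)

(0,0)@ 0/0 satisfied
(0,3)% 0/0 satisfied
(1,1)@ 0/0 satisfied
(2,2)@ 1/2 satisfied
(2,3)% 1/2 satisfied
(3,2)@ 2/3 satisfied
(3,3)% 2/3 satisfied
(4,1)@ 1/2 satisfied
(4,2)@ 3/4 satisfied
(4,3)% 2/3 satisfied
(5,0)% 2/2 satisfied
(5,1)% 2/4 satisfied
(5,2)@ 1/4 not
(5,3)% 2/3 satisfied
(6,0)% 2/2 satisfied
(6,1)% 3/3 satisfied
(6,2)% 2/3 satisfied
(6,3)% 2/2 satisfied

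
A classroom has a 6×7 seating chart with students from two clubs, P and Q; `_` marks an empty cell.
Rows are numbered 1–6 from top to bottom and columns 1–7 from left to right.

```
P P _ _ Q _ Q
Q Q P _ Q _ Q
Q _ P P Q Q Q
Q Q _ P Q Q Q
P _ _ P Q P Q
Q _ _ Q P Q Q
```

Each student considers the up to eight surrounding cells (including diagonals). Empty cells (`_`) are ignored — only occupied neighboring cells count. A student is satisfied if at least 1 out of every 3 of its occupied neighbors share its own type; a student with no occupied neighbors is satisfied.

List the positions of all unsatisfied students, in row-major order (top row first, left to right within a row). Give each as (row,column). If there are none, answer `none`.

(5,1), (5,6), (6,1)

(1,1)P 1/3 ok
(1,2)P 2/4 ok
(1,5)Q 1/1 ok
(1,7)Q 1/1 ok
(2,1)Q 2/4 ok
(2,2)Q 2/6 ok
(2,3)P 3/4 ok
(2,5)Q 3/4 ok
(2,7)Q 3/3 ok
(3,1)Q 4/4 ok
(3,3)P 3/5 ok
(3,4)P 3/6 ok
(3,5)Q 4/6 ok
(3,6)Q 7/7 ok
(3,7)Q 4/4 ok
(4,1)Q 2/3 ok
(4,2)Q 2/4 ok
(4,4)P 3/6 ok
(4,5)Q 4/8 ok
(4,6)Q 7/8 ok
(4,7)Q 4/5 ok
(5,1)P 0/3 unhappy
(5,4)P 2/5 ok
(5,5)Q 4/8 ok
(5,6)P 1/8 unhappy
(5,7)Q 4/5 ok
(6,1)Q 0/1 unhappy
(6,4)Q 1/3 ok
(6,5)P 2/5 ok
(6,6)Q 3/5 ok
(6,7)Q 2/3 ok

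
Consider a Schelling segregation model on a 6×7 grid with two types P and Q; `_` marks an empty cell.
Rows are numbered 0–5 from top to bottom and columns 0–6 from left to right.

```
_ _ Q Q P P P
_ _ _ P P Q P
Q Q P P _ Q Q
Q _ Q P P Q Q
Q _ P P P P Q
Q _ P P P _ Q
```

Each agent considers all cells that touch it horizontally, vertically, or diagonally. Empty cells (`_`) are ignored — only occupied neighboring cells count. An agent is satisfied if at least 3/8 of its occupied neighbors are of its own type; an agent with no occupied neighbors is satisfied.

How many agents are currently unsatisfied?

3

Row 0: (0,2)Q 1/2 ✓ · (0,3)Q 1/4 ✗ · (0,4)P 3/5 ✓ · (0,5)P 4/5 ✓ · (0,6)P 2/3 ✓
Row 1: (1,3)P 4/6 ✓ · (1,4)P 4/7 ✓ · (1,5)Q 2/7 ✗ · (1,6)P 2/5 ✓
Row 2: (2,0)Q 2/2 ✓ · (2,1)Q 3/4 ✓ · (2,2)P 3/5 ✓ · (2,3)P 5/6 ✓ · (2,5)Q 4/7 ✓ · (2,6)Q 4/5 ✓
Row 3: (3,0)Q 3/3 ✓ · (3,2)Q 1/6 ✗ · (3,3)P 6/7 ✓ · (3,4)P 5/7 ✓ · (3,5)Q 4/7 ✓ · (3,6)Q 4/5 ✓
Row 4: (4,0)Q 2/2 ✓ · (4,2)P 4/5 ✓ · (4,3)P 7/8 ✓ · (4,4)P 6/7 ✓ · (4,5)P 3/7 ✓ · (4,6)Q 3/4 ✓
Row 5: (5,0)Q 1/1 ✓ · (5,2)P 3/3 ✓ · (5,3)P 5/5 ✓ · (5,4)P 4/4 ✓ · (5,6)Q 1/2 ✓
Unsatisfied: (0,3), (1,5), (3,2) — 3 in total.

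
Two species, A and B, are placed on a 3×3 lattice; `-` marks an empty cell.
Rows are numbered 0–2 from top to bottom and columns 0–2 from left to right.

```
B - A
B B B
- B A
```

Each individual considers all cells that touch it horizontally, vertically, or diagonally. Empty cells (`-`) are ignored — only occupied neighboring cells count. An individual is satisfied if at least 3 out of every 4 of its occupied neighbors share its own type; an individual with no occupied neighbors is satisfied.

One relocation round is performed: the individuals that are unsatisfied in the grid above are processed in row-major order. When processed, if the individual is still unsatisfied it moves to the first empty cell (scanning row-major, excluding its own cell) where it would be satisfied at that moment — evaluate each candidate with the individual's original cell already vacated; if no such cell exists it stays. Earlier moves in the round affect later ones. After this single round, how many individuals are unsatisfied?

4

Initially unsatisfied (in order): (0,2), (1,1), (1,2), (2,2).
  (0,2): no empty cell satisfies it; stays.
  (1,1) → (0,1).
  (1,2) → (2,0).
  (2,2): no empty cell satisfies it; stays.
Resulting grid:
B B A
B - -
B B A
Unsatisfied now: (0,1), (0,2), (2,1), (2,2).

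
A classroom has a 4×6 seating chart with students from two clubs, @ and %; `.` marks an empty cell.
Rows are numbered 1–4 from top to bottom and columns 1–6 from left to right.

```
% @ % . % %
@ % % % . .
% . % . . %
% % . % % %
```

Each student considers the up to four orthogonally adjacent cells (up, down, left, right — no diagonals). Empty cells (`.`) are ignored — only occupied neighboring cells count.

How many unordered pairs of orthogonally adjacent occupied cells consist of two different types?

Scan each occupied cell's neighbors to the right and below so each pair is counted once.
Row 1: %(1,1)–@(1,2)≠ %(1,1)–@(2,1)≠ @(1,2)–%(1,3)≠ @(1,2)–%(2,2)≠ %(1,3)–%(2,3)= %(1,5)–%(1,6)=  → 4/6 unlike.
Row 2: @(2,1)–%(2,2)≠ @(2,1)–%(3,1)≠ %(2,2)–%(2,3)= %(2,3)–%(2,4)= %(2,3)–%(3,3)=  → 2/5 unlike.
Row 3: %(3,1)–%(4,1)= %(3,6)–%(4,6)=  → 0/2 unlike.
Row 4: %(4,1)–%(4,2)= %(4,4)–%(4,5)= %(4,5)–%(4,6)=  → 0/3 unlike.
Total adjacent occupied pairs: 16; unlike-type pairs: 6.

6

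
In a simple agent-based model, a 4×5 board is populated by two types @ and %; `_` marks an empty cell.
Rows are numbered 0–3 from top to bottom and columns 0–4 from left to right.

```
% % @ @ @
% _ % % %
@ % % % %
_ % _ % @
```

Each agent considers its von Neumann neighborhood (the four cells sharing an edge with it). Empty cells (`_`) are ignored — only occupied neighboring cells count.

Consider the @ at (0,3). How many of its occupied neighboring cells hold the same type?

2

Occupied neighbors of (0,3): (1,3)=%, (0,2)=@, (0,4)=@.
Same type (@): 2 of 3.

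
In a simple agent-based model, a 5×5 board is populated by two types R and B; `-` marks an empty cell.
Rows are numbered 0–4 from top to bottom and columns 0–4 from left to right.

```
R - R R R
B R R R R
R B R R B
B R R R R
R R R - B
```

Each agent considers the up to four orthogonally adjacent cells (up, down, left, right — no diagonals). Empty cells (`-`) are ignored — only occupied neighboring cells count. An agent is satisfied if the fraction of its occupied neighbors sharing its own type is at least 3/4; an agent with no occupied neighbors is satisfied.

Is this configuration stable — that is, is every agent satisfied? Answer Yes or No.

Row 0: (0,0)R 0/1 unhappy · (0,2)R 2/2 ok · (0,3)R 3/3 ok · (0,4)R 2/2 ok
Row 1: (1,0)B 0/3 unhappy · (1,1)R 1/3 unhappy · (1,2)R 4/4 ok · (1,3)R 4/4 ok · (1,4)R 2/3 unhappy
Row 2: (2,0)R 0/3 unhappy · (2,1)B 0/4 unhappy · (2,2)R 3/4 ok · (2,3)R 3/4 ok · (2,4)B 0/3 unhappy
Row 3: (3,0)B 0/3 unhappy · (3,1)R 2/4 unhappy · (3,2)R 4/4 ok · (3,3)R 3/3 ok · (3,4)R 1/3 unhappy
Row 4: (4,0)R 1/2 unhappy · (4,1)R 3/3 ok · (4,2)R 2/2 ok · (4,4)B 0/1 unhappy
For instance (0,0) has only 0/1 same-type neighbors, below 3/4.

No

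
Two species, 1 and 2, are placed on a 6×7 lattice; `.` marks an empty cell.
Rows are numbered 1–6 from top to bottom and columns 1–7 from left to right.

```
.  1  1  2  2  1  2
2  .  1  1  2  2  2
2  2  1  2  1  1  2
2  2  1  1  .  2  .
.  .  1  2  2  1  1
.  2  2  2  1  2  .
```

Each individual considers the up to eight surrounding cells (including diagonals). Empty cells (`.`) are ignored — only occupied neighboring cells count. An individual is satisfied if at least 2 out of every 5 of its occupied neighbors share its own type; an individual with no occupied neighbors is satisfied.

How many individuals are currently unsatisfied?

Row 1: (1,2)1 2/3 satisfied · (1,3)1 3/4 satisfied · (1,4)2 2/5 satisfied · (1,5)2 3/5 satisfied · (1,6)1 0/5 not · (1,7)2 2/3 satisfied
Row 2: (2,1)2 2/3 satisfied · (2,3)1 4/7 satisfied · (2,4)1 4/8 satisfied · (2,5)2 4/8 satisfied · (2,6)2 5/8 satisfied · (2,7)2 3/5 satisfied
Row 3: (3,1)2 4/4 satisfied · (3,2)2 4/7 satisfied · (3,3)1 4/7 satisfied · (3,4)2 1/7 not · (3,5)1 3/7 satisfied · (3,6)1 1/6 not · (3,7)2 3/4 satisfied
Row 4: (4,1)2 3/3 satisfied · (4,2)2 3/6 satisfied · (4,3)1 3/7 satisfied · (4,4)1 4/7 satisfied · (4,6)2 2/6 not
Row 5: (5,3)1 2/7 not · (5,4)2 3/7 satisfied · (5,5)2 4/7 satisfied · (5,6)1 2/5 satisfied · (5,7)1 1/3 not
Row 6: (6,2)2 1/2 satisfied · (6,3)2 3/4 satisfied · (6,4)2 3/5 satisfied · (6,5)1 1/5 not · (6,6)2 1/4 not
Unsatisfied: (1,6), (3,4), (3,6), (4,6), (5,3), (5,7), (6,5), (6,6) — 8 in total.

8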